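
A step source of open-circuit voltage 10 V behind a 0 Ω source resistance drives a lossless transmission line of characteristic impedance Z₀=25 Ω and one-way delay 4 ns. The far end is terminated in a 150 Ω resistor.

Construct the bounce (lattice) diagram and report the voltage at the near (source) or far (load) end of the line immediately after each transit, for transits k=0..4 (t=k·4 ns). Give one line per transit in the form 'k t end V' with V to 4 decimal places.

Γ_L=0.714286, Γ_S=-1.000000; launch V₁=10·25/25=10.000000
k=0 src: V=10.0000
k=1 load: inc=10.000000, refl=10.000000·0.714286=7.1429; V=0.000000+10.000000+7.142857=17.1429
k=2 src: inc=7.142857, refl=7.142857·-1.000000=-7.1429; V=10.000000+7.142857+-7.142857=10.0000
k=3 load: inc=-7.142857, refl=-7.142857·0.714286=-5.1020; V=17.142857+-7.142857+-5.102041=4.8980
k=4 src: inc=-5.102041, refl=-5.102041·-1.000000=5.1020; V=10.000000+-5.102041+5.102041=10.0000

0 0 source 10.0000
1 4 load 17.1429
2 8 source 10.0000
3 12 load 4.8980
4 16 source 10.0000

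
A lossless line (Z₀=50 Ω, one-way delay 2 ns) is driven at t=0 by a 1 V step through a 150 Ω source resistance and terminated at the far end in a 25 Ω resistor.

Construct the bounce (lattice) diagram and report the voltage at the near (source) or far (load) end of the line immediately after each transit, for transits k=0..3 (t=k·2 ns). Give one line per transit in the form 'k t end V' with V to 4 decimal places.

0 0 source 0.2500
1 2 load 0.1667
2 4 source 0.1250
3 6 load 0.1389

Γ_L=-0.333333, Γ_S=0.500000; launch V₁=1·50/200=0.250000
k=0 src: V=0.2500
k=1 load: inc=0.250000, refl=0.250000·-0.333333=-0.0833; V=0.000000+0.250000+-0.083333=0.1667
k=2 src: inc=-0.083333, refl=-0.083333·0.500000=-0.0417; V=0.250000+-0.083333+-0.041667=0.1250
k=3 load: inc=-0.041667, refl=-0.041667·-0.333333=0.0139; V=0.166667+-0.041667+0.013889=0.1389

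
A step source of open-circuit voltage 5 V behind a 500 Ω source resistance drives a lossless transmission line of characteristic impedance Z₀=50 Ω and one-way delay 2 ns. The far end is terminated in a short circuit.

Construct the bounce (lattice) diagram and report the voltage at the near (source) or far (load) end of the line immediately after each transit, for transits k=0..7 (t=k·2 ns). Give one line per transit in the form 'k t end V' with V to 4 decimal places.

Γ_L=-1.000000, Γ_S=0.818182; launch V₁=5·50/550=0.454545
k=0 src: V=0.4545
k=1 load: inc=0.454545, refl=0.454545·-1.000000=-0.4545; V=0.000000+0.454545+-0.454545=0.0000
k=2 src: inc=-0.454545, refl=-0.454545·0.818182=-0.3719; V=0.454545+-0.454545+-0.371901=-0.3719
k=3 load: inc=-0.371901, refl=-0.371901·-1.000000=0.3719; V=0.000000+-0.371901+0.371901=0.0000
k=4 src: inc=0.371901, refl=0.371901·0.818182=0.3043; V=-0.371901+0.371901+0.304282=0.3043
k=5 load: inc=0.304282, refl=0.304282·-1.000000=-0.3043; V=0.000000+0.304282+-0.304282=0.0000
k=6 src: inc=-0.304282, refl=-0.304282·0.818182=-0.2490; V=0.304282+-0.304282+-0.248958=-0.2490
k=7 load: inc=-0.248958, refl=-0.248958·-1.000000=0.2490; V=0.000000+-0.248958+0.248958=0.0000

0 0 source 0.4545
1 2 load 0.0000
2 4 source -0.3719
3 6 load 0.0000
4 8 source 0.3043
5 10 load 0.0000
6 12 source -0.2490
7 14 load 0.0000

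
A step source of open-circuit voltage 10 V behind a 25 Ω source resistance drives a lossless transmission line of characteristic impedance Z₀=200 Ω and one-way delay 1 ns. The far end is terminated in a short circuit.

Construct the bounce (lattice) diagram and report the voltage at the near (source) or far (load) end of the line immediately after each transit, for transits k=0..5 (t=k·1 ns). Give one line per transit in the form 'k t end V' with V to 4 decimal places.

0 0 source 8.8889
1 1 load 0.0000
2 2 source 6.9136
3 3 load 0.0000
4 4 source 5.3772
5 5 load 0.0000

Γ_L=-1.000000, Γ_S=-0.777778; launch V₁=10·200/225=8.888889
k=0 src: V=8.8889
k=1 load: inc=8.888889, refl=8.888889·-1.000000=-8.8889; V=0.000000+8.888889+-8.888889=0.0000
k=2 src: inc=-8.888889, refl=-8.888889·-0.777778=6.9136; V=8.888889+-8.888889+6.913580=6.9136
k=3 load: inc=6.913580, refl=6.913580·-1.000000=-6.9136; V=0.000000+6.913580+-6.913580=0.0000
k=4 src: inc=-6.913580, refl=-6.913580·-0.777778=5.3772; V=6.913580+-6.913580+5.377229=5.3772
k=5 load: inc=5.377229, refl=5.377229·-1.000000=-5.3772; V=0.000000+5.377229+-5.377229=0.0000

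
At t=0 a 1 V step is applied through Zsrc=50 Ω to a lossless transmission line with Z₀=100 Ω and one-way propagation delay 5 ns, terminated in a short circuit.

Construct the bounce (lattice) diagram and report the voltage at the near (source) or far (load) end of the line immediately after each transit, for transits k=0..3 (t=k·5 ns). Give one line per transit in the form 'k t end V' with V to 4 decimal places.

0 0 source 0.6667
1 5 load 0.0000
2 10 source 0.2222
3 15 load 0.0000

Γ_L=-1.000000, Γ_S=-0.333333; launch V₁=1·100/150=0.666667
k=0 src: V=0.6667
k=1 load: inc=0.666667, refl=0.666667·-1.000000=-0.6667; V=0.000000+0.666667+-0.666667=0.0000
k=2 src: inc=-0.666667, refl=-0.666667·-0.333333=0.2222; V=0.666667+-0.666667+0.222222=0.2222
k=3 load: inc=0.222222, refl=0.222222·-1.000000=-0.2222; V=0.000000+0.222222+-0.222222=0.0000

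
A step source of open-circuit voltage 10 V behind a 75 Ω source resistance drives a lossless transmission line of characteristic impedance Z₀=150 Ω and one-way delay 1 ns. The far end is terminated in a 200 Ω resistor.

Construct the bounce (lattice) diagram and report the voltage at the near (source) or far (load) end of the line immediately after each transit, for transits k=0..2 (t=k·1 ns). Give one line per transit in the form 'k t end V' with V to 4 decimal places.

Γ_L=0.142857, Γ_S=-0.333333; launch V₁=10·150/225=6.666667
k=0 src: V=6.6667
k=1 load: inc=6.666667, refl=6.666667·0.142857=0.9524; V=0.000000+6.666667+0.952381=7.6190
k=2 src: inc=0.952381, refl=0.952381·-0.333333=-0.3175; V=6.666667+0.952381+-0.317460=7.3016

0 0 source 6.6667
1 1 load 7.6190
2 2 source 7.3016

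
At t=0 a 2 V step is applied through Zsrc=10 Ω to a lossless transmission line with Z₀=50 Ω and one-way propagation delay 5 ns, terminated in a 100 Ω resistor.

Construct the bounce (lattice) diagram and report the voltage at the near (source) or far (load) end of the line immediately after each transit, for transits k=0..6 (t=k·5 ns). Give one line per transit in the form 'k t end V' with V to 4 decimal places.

0 0 source 1.6667
1 5 load 2.2222
2 10 source 1.8519
3 15 load 1.7284
4 20 source 1.8107
5 25 load 1.8381
6 30 source 1.8198

Γ_L=0.333333, Γ_S=-0.666667; launch V₁=2·50/60=1.666667
k=0 src: V=1.6667
k=1 load: inc=1.666667, refl=1.666667·0.333333=0.5556; V=0.000000+1.666667+0.555556=2.2222
k=2 src: inc=0.555556, refl=0.555556·-0.666667=-0.3704; V=1.666667+0.555556+-0.370370=1.8519
k=3 load: inc=-0.370370, refl=-0.370370·0.333333=-0.1235; V=2.222222+-0.370370+-0.123457=1.7284
k=4 src: inc=-0.123457, refl=-0.123457·-0.666667=0.0823; V=1.851852+-0.123457+0.082305=1.8107
k=5 load: inc=0.082305, refl=0.082305·0.333333=0.0274; V=1.728395+0.082305+0.027435=1.8381
k=6 src: inc=0.027435, refl=0.027435·-0.666667=-0.0183; V=1.810700+0.027435+-0.018290=1.8198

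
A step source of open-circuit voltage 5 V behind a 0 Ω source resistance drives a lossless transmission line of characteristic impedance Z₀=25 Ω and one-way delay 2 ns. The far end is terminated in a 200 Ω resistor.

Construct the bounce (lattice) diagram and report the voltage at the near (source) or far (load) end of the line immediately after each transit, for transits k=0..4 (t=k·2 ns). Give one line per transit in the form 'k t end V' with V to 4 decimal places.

0 0 source 5.0000
1 2 load 8.8889
2 4 source 5.0000
3 6 load 1.9753
4 8 source 5.0000

Γ_L=0.777778, Γ_S=-1.000000; launch V₁=5·25/25=5.000000
k=0 src: V=5.0000
k=1 load: inc=5.000000, refl=5.000000·0.777778=3.8889; V=0.000000+5.000000+3.888889=8.8889
k=2 src: inc=3.888889, refl=3.888889·-1.000000=-3.8889; V=5.000000+3.888889+-3.888889=5.0000
k=3 load: inc=-3.888889, refl=-3.888889·0.777778=-3.0247; V=8.888889+-3.888889+-3.024691=1.9753
k=4 src: inc=-3.024691, refl=-3.024691·-1.000000=3.0247; V=5.000000+-3.024691+3.024691=5.0000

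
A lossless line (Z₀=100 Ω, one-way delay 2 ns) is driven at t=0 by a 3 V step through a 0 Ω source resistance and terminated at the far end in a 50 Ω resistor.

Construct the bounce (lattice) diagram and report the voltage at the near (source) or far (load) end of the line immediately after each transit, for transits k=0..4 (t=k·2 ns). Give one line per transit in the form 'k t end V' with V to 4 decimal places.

0 0 source 3.0000
1 2 load 2.0000
2 4 source 3.0000
3 6 load 2.6667
4 8 source 3.0000

Γ_L=-0.333333, Γ_S=-1.000000; launch V₁=3·100/100=3.000000
k=0 src: V=3.0000
k=1 load: inc=3.000000, refl=3.000000·-0.333333=-1.0000; V=0.000000+3.000000+-1.000000=2.0000
k=2 src: inc=-1.000000, refl=-1.000000·-1.000000=1.0000; V=3.000000+-1.000000+1.000000=3.0000
k=3 load: inc=1.000000, refl=1.000000·-0.333333=-0.3333; V=2.000000+1.000000+-0.333333=2.6667
k=4 src: inc=-0.333333, refl=-0.333333·-1.000000=0.3333; V=3.000000+-0.333333+0.333333=3.0000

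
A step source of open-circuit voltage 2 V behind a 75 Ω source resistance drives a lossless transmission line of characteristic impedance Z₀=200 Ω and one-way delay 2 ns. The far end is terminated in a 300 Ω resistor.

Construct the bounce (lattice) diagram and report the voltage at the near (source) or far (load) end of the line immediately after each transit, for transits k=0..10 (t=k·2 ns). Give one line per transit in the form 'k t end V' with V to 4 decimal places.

0 0 source 1.4545
1 2 load 1.7455
2 4 source 1.6132
3 6 load 1.5868
4 8 source 1.5988
5 10 load 1.6012
6 12 source 1.6001
7 14 load 1.5999
8 16 source 1.6000
9 18 load 1.6000
10 20 source 1.6000

Γ_L=0.200000, Γ_S=-0.454545; launch V₁=2·200/275=1.454545
k=0 src: V=1.4545
k=1 load: inc=1.454545, refl=1.454545·0.200000=0.2909; V=0.000000+1.454545+0.290909=1.7455
k=2 src: inc=0.290909, refl=0.290909·-0.454545=-0.1322; V=1.454545+0.290909+-0.132231=1.6132
k=3 load: inc=-0.132231, refl=-0.132231·0.200000=-0.0264; V=1.745455+-0.132231+-0.026446=1.5868
k=4 src: inc=-0.026446, refl=-0.026446·-0.454545=0.0120; V=1.613223+-0.026446+0.012021=1.5988
k=5 load: inc=0.012021, refl=0.012021·0.200000=0.0024; V=1.586777+0.012021+0.002404=1.6012
k=6 src: inc=0.002404, refl=0.002404·-0.454545=-0.0011; V=1.598798+0.002404+-0.001093=1.6001
k=7 load: inc=-0.001093, refl=-0.001093·0.200000=-0.0002; V=1.601202+-0.001093+-0.000219=1.5999
k=8 src: inc=-0.000219, refl=-0.000219·-0.454545=0.0001; V=1.600109+-0.000219+0.000099=1.6000
k=9 load: inc=0.000099, refl=0.000099·0.200000=0.0000; V=1.599891+0.000099+0.000020=1.6000
k=10 src: inc=0.000020, refl=0.000020·-0.454545=-0.0000; V=1.599990+0.000020+-0.000009=1.6000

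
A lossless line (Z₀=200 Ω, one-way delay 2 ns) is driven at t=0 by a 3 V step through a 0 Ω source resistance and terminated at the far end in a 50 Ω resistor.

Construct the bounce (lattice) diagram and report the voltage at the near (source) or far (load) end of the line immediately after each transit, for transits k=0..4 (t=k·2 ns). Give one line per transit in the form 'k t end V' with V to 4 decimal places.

Γ_L=-0.600000, Γ_S=-1.000000; launch V₁=3·200/200=3.000000
k=0 src: V=3.0000
k=1 load: inc=3.000000, refl=3.000000·-0.600000=-1.8000; V=0.000000+3.000000+-1.800000=1.2000
k=2 src: inc=-1.800000, refl=-1.800000·-1.000000=1.8000; V=3.000000+-1.800000+1.800000=3.0000
k=3 load: inc=1.800000, refl=1.800000·-0.600000=-1.0800; V=1.200000+1.800000+-1.080000=1.9200
k=4 src: inc=-1.080000, refl=-1.080000·-1.000000=1.0800; V=3.000000+-1.080000+1.080000=3.0000

0 0 source 3.0000
1 2 load 1.2000
2 4 source 3.0000
3 6 load 1.9200
4 8 source 3.0000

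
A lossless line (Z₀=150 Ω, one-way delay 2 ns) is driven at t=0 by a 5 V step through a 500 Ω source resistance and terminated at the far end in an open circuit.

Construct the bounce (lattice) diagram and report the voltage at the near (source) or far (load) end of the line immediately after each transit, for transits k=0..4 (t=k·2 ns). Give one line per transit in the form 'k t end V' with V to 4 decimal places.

Γ_L=1.000000, Γ_S=0.538462; launch V₁=5·150/650=1.153846
k=0 src: V=1.1538
k=1 load: inc=1.153846, refl=1.153846·1.000000=1.1538; V=0.000000+1.153846+1.153846=2.3077
k=2 src: inc=1.153846, refl=1.153846·0.538462=0.6213; V=1.153846+1.153846+0.621302=2.9290
k=3 load: inc=0.621302, refl=0.621302·1.000000=0.6213; V=2.307692+0.621302+0.621302=3.5503
k=4 src: inc=0.621302, refl=0.621302·0.538462=0.3345; V=2.928994+0.621302+0.334547=3.8848

0 0 source 1.1538
1 2 load 2.3077
2 4 source 2.9290
3 6 load 3.5503
4 8 source 3.8848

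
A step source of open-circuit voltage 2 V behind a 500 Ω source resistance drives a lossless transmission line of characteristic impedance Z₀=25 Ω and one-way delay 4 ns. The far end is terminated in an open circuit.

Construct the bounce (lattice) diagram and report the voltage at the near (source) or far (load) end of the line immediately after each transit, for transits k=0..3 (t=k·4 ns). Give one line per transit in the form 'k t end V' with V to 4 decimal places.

0 0 source 0.0952
1 4 load 0.1905
2 8 source 0.2766
3 12 load 0.3628

Γ_L=1.000000, Γ_S=0.904762; launch V₁=2·25/525=0.095238
k=0 src: V=0.0952
k=1 load: inc=0.095238, refl=0.095238·1.000000=0.0952; V=0.000000+0.095238+0.095238=0.1905
k=2 src: inc=0.095238, refl=0.095238·0.904762=0.0862; V=0.095238+0.095238+0.086168=0.2766
k=3 load: inc=0.086168, refl=0.086168·1.000000=0.0862; V=0.190476+0.086168+0.086168=0.3628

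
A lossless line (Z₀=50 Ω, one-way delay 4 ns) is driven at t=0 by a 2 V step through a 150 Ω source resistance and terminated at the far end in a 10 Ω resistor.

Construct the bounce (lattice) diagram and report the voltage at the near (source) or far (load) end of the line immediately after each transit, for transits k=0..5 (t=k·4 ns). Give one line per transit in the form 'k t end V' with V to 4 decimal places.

0 0 source 0.5000
1 4 load 0.1667
2 8 source 0.0000
3 12 load 0.1111
4 16 source 0.1667
5 20 load 0.1296

Γ_L=-0.666667, Γ_S=0.500000; launch V₁=2·50/200=0.500000
k=0 src: V=0.5000
k=1 load: inc=0.500000, refl=0.500000·-0.666667=-0.3333; V=0.000000+0.500000+-0.333333=0.1667
k=2 src: inc=-0.333333, refl=-0.333333·0.500000=-0.1667; V=0.500000+-0.333333+-0.166667=0.0000
k=3 load: inc=-0.166667, refl=-0.166667·-0.666667=0.1111; V=0.166667+-0.166667+0.111111=0.1111
k=4 src: inc=0.111111, refl=0.111111·0.500000=0.0556; V=0.000000+0.111111+0.055556=0.1667
k=5 load: inc=0.055556, refl=0.055556·-0.666667=-0.0370; V=0.111111+0.055556+-0.037037=0.1296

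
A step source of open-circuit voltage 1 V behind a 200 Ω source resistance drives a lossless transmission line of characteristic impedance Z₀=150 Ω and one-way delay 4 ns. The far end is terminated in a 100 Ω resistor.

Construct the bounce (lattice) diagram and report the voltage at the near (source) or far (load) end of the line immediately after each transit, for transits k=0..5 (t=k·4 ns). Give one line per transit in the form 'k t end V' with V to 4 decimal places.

0 0 source 0.4286
1 4 load 0.3429
2 8 source 0.3306
3 12 load 0.3331
4 16 source 0.3334
5 20 load 0.3333

Γ_L=-0.200000, Γ_S=0.142857; launch V₁=1·150/350=0.428571
k=0 src: V=0.4286
k=1 load: inc=0.428571, refl=0.428571·-0.200000=-0.0857; V=0.000000+0.428571+-0.085714=0.3429
k=2 src: inc=-0.085714, refl=-0.085714·0.142857=-0.0122; V=0.428571+-0.085714+-0.012245=0.3306
k=3 load: inc=-0.012245, refl=-0.012245·-0.200000=0.0024; V=0.342857+-0.012245+0.002449=0.3331
k=4 src: inc=0.002449, refl=0.002449·0.142857=0.0003; V=0.330612+0.002449+0.000350=0.3334
k=5 load: inc=0.000350, refl=0.000350·-0.200000=-0.0001; V=0.333061+0.000350+-0.000070=0.3333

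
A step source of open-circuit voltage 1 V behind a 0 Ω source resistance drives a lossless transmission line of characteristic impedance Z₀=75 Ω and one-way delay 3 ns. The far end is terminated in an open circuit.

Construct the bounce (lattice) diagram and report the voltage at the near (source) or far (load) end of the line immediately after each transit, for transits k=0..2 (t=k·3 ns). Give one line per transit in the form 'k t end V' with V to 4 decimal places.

0 0 source 1.0000
1 3 load 2.0000
2 6 source 1.0000

Γ_L=1.000000, Γ_S=-1.000000; launch V₁=1·75/75=1.000000
k=0 src: V=1.0000
k=1 load: inc=1.000000, refl=1.000000·1.000000=1.0000; V=0.000000+1.000000+1.000000=2.0000
k=2 src: inc=1.000000, refl=1.000000·-1.000000=-1.0000; V=1.000000+1.000000+-1.000000=1.0000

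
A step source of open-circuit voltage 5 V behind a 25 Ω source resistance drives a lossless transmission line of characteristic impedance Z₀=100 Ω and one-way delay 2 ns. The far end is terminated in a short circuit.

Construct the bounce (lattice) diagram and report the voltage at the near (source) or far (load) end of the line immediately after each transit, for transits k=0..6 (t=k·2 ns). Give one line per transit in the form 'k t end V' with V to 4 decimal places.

Γ_L=-1.000000, Γ_S=-0.600000; launch V₁=5·100/125=4.000000
k=0 src: V=4.0000
k=1 load: inc=4.000000, refl=4.000000·-1.000000=-4.0000; V=0.000000+4.000000+-4.000000=0.0000
k=2 src: inc=-4.000000, refl=-4.000000·-0.600000=2.4000; V=4.000000+-4.000000+2.400000=2.4000
k=3 load: inc=2.400000, refl=2.400000·-1.000000=-2.4000; V=0.000000+2.400000+-2.400000=0.0000
k=4 src: inc=-2.400000, refl=-2.400000·-0.600000=1.4400; V=2.400000+-2.400000+1.440000=1.4400
k=5 load: inc=1.440000, refl=1.440000·-1.000000=-1.4400; V=0.000000+1.440000+-1.440000=0.0000
k=6 src: inc=-1.440000, refl=-1.440000·-0.600000=0.8640; V=1.440000+-1.440000+0.864000=0.8640

0 0 source 4.0000
1 2 load 0.0000
2 4 source 2.4000
3 6 load 0.0000
4 8 source 1.4400
5 10 load 0.0000
6 12 source 0.8640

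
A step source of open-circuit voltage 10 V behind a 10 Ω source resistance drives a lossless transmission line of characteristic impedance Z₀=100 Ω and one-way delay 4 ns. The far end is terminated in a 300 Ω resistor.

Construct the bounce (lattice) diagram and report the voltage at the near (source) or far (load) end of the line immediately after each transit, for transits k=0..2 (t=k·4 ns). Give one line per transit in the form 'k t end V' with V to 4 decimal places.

0 0 source 9.0909
1 4 load 13.6364
2 8 source 9.9174

Γ_L=0.500000, Γ_S=-0.818182; launch V₁=10·100/110=9.090909
k=0 src: V=9.0909
k=1 load: inc=9.090909, refl=9.090909·0.500000=4.5455; V=0.000000+9.090909+4.545455=13.6364
k=2 src: inc=4.545455, refl=4.545455·-0.818182=-3.7190; V=9.090909+4.545455+-3.719008=9.9174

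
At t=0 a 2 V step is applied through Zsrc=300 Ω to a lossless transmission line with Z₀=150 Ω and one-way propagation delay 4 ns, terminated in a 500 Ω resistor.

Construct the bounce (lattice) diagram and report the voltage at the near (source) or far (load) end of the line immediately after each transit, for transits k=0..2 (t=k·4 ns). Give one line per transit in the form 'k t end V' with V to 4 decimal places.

Γ_L=0.538462, Γ_S=0.333333; launch V₁=2·150/450=0.666667
k=0 src: V=0.6667
k=1 load: inc=0.666667, refl=0.666667·0.538462=0.3590; V=0.000000+0.666667+0.358974=1.0256
k=2 src: inc=0.358974, refl=0.358974·0.333333=0.1197; V=0.666667+0.358974+0.119658=1.1453

0 0 source 0.6667
1 4 load 1.0256
2 8 source 1.1453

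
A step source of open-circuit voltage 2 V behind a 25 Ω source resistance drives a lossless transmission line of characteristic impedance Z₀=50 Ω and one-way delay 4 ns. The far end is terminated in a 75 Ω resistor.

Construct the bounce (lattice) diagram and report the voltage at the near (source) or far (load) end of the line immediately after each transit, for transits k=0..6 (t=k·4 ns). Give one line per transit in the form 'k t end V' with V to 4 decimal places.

0 0 source 1.3333
1 4 load 1.6000
2 8 source 1.5111
3 12 load 1.4933
4 16 source 1.4993
5 20 load 1.5004
6 24 source 1.5000

Γ_L=0.200000, Γ_S=-0.333333; launch V₁=2·50/75=1.333333
k=0 src: V=1.3333
k=1 load: inc=1.333333, refl=1.333333·0.200000=0.2667; V=0.000000+1.333333+0.266667=1.6000
k=2 src: inc=0.266667, refl=0.266667·-0.333333=-0.0889; V=1.333333+0.266667+-0.088889=1.5111
k=3 load: inc=-0.088889, refl=-0.088889·0.200000=-0.0178; V=1.600000+-0.088889+-0.017778=1.4933
k=4 src: inc=-0.017778, refl=-0.017778·-0.333333=0.0059; V=1.511111+-0.017778+0.005926=1.4993
k=5 load: inc=0.005926, refl=0.005926·0.200000=0.0012; V=1.493333+0.005926+0.001185=1.5004
k=6 src: inc=0.001185, refl=0.001185·-0.333333=-0.0004; V=1.499259+0.001185+-0.000395=1.5000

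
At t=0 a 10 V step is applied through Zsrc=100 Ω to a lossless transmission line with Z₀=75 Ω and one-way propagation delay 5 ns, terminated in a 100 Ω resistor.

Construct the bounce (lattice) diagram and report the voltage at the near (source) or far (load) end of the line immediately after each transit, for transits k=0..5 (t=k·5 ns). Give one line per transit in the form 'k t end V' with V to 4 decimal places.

Γ_L=0.142857, Γ_S=0.142857; launch V₁=10·75/175=4.285714
k=0 src: V=4.2857
k=1 load: inc=4.285714, refl=4.285714·0.142857=0.6122; V=0.000000+4.285714+0.612245=4.8980
k=2 src: inc=0.612245, refl=0.612245·0.142857=0.0875; V=4.285714+0.612245+0.087464=4.9854
k=3 load: inc=0.087464, refl=0.087464·0.142857=0.0125; V=4.897959+0.087464+0.012495=4.9979
k=4 src: inc=0.012495, refl=0.012495·0.142857=0.0018; V=4.985423+0.012495+0.001785=4.9997
k=5 load: inc=0.001785, refl=0.001785·0.142857=0.0003; V=4.997918+0.001785+0.000255=5.0000

0 0 source 4.2857
1 5 load 4.8980
2 10 source 4.9854
3 15 load 4.9979
4 20 source 4.9997
5 25 load 5.0000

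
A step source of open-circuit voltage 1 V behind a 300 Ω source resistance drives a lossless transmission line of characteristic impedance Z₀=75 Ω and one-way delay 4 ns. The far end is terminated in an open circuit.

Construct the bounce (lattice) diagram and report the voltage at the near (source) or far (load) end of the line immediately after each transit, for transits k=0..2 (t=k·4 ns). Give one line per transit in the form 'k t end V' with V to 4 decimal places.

Γ_L=1.000000, Γ_S=0.600000; launch V₁=1·75/375=0.200000
k=0 src: V=0.2000
k=1 load: inc=0.200000, refl=0.200000·1.000000=0.2000; V=0.000000+0.200000+0.200000=0.4000
k=2 src: inc=0.200000, refl=0.200000·0.600000=0.1200; V=0.200000+0.200000+0.120000=0.5200

0 0 source 0.2000
1 4 load 0.4000
2 8 source 0.5200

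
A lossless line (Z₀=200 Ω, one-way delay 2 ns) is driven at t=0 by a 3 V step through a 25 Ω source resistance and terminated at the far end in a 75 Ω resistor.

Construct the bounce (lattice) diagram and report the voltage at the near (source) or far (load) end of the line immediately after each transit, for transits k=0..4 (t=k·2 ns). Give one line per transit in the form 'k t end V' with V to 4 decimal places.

0 0 source 2.6667
1 2 load 1.4545
2 4 source 2.3973
3 6 load 1.9688
4 8 source 2.3021

Γ_L=-0.454545, Γ_S=-0.777778; launch V₁=3·200/225=2.666667
k=0 src: V=2.6667
k=1 load: inc=2.666667, refl=2.666667·-0.454545=-1.2121; V=0.000000+2.666667+-1.212121=1.4545
k=2 src: inc=-1.212121, refl=-1.212121·-0.777778=0.9428; V=2.666667+-1.212121+0.942761=2.3973
k=3 load: inc=0.942761, refl=0.942761·-0.454545=-0.4285; V=1.454545+0.942761+-0.428528=1.9688
k=4 src: inc=-0.428528, refl=-0.428528·-0.777778=0.3333; V=2.397306+-0.428528+0.333299=2.3021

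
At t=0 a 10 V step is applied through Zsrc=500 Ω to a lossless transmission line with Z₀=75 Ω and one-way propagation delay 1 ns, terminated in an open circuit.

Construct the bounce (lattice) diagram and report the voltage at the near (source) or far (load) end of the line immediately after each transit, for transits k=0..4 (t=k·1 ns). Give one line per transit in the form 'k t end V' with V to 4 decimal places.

Γ_L=1.000000, Γ_S=0.739130; launch V₁=10·75/575=1.304348
k=0 src: V=1.3043
k=1 load: inc=1.304348, refl=1.304348·1.000000=1.3043; V=0.000000+1.304348+1.304348=2.6087
k=2 src: inc=1.304348, refl=1.304348·0.739130=0.9641; V=1.304348+1.304348+0.964083=3.5728
k=3 load: inc=0.964083, refl=0.964083·1.000000=0.9641; V=2.608696+0.964083+0.964083=4.5369
k=4 src: inc=0.964083, refl=0.964083·0.739130=0.7126; V=3.572779+0.964083+0.712583=5.2494

0 0 source 1.3043
1 1 load 2.6087
2 2 source 3.5728
3 3 load 4.5369
4 4 source 5.2494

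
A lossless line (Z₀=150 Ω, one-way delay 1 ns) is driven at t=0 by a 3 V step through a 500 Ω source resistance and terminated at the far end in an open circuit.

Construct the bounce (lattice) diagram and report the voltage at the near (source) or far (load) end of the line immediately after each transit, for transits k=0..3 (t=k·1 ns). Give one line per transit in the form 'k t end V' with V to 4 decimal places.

Γ_L=1.000000, Γ_S=0.538462; launch V₁=3·150/650=0.692308
k=0 src: V=0.6923
k=1 load: inc=0.692308, refl=0.692308·1.000000=0.6923; V=0.000000+0.692308+0.692308=1.3846
k=2 src: inc=0.692308, refl=0.692308·0.538462=0.3728; V=0.692308+0.692308+0.372781=1.7574
k=3 load: inc=0.372781, refl=0.372781·1.000000=0.3728; V=1.384615+0.372781+0.372781=2.1302

0 0 source 0.6923
1 1 load 1.3846
2 2 source 1.7574
3 3 load 2.1302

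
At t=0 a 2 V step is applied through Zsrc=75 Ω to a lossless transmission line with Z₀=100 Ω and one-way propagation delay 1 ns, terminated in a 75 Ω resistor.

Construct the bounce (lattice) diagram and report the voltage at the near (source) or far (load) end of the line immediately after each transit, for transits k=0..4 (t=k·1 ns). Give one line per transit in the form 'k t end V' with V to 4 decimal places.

Γ_L=-0.142857, Γ_S=-0.142857; launch V₁=2·100/175=1.142857
k=0 src: V=1.1429
k=1 load: inc=1.142857, refl=1.142857·-0.142857=-0.1633; V=0.000000+1.142857+-0.163265=0.9796
k=2 src: inc=-0.163265, refl=-0.163265·-0.142857=0.0233; V=1.142857+-0.163265+0.023324=1.0029
k=3 load: inc=0.023324, refl=0.023324·-0.142857=-0.0033; V=0.979592+0.023324+-0.003332=0.9996
k=4 src: inc=-0.003332, refl=-0.003332·-0.142857=0.0005; V=1.002915+-0.003332+0.000476=1.0001

0 0 source 1.1429
1 1 load 0.9796
2 2 source 1.0029
3 3 load 0.9996
4 4 source 1.0001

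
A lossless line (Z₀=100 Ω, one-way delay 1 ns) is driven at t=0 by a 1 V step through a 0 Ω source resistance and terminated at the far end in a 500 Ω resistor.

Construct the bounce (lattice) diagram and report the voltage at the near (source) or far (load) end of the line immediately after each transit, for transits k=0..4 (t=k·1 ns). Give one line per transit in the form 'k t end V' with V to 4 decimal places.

0 0 source 1.0000
1 1 load 1.6667
2 2 source 1.0000
3 3 load 0.5556
4 4 source 1.0000

Γ_L=0.666667, Γ_S=-1.000000; launch V₁=1·100/100=1.000000
k=0 src: V=1.0000
k=1 load: inc=1.000000, refl=1.000000·0.666667=0.6667; V=0.000000+1.000000+0.666667=1.6667
k=2 src: inc=0.666667, refl=0.666667·-1.000000=-0.6667; V=1.000000+0.666667+-0.666667=1.0000
k=3 load: inc=-0.666667, refl=-0.666667·0.666667=-0.4444; V=1.666667+-0.666667+-0.444444=0.5556
k=4 src: inc=-0.444444, refl=-0.444444·-1.000000=0.4444; V=1.000000+-0.444444+0.444444=1.0000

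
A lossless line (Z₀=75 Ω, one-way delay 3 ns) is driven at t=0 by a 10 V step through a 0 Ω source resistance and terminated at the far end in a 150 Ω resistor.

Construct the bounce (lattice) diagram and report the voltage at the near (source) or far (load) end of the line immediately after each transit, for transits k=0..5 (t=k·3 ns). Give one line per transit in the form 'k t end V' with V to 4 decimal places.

Γ_L=0.333333, Γ_S=-1.000000; launch V₁=10·75/75=10.000000
k=0 src: V=10.0000
k=1 load: inc=10.000000, refl=10.000000·0.333333=3.3333; V=0.000000+10.000000+3.333333=13.3333
k=2 src: inc=3.333333, refl=3.333333·-1.000000=-3.3333; V=10.000000+3.333333+-3.333333=10.0000
k=3 load: inc=-3.333333, refl=-3.333333·0.333333=-1.1111; V=13.333333+-3.333333+-1.111111=8.8889
k=4 src: inc=-1.111111, refl=-1.111111·-1.000000=1.1111; V=10.000000+-1.111111+1.111111=10.0000
k=5 load: inc=1.111111, refl=1.111111·0.333333=0.3704; V=8.888889+1.111111+0.370370=10.3704

0 0 source 10.0000
1 3 load 13.3333
2 6 source 10.0000
3 9 load 8.8889
4 12 source 10.0000
5 15 load 10.3704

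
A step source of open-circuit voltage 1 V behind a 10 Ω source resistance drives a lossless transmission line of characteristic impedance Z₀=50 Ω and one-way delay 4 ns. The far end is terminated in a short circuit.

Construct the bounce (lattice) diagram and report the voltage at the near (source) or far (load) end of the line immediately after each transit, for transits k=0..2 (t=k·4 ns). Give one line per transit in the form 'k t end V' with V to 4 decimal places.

0 0 source 0.8333
1 4 load 0.0000
2 8 source 0.5556

Γ_L=-1.000000, Γ_S=-0.666667; launch V₁=1·50/60=0.833333
k=0 src: V=0.8333
k=1 load: inc=0.833333, refl=0.833333·-1.000000=-0.8333; V=0.000000+0.833333+-0.833333=0.0000
k=2 src: inc=-0.833333, refl=-0.833333·-0.666667=0.5556; V=0.833333+-0.833333+0.555556=0.5556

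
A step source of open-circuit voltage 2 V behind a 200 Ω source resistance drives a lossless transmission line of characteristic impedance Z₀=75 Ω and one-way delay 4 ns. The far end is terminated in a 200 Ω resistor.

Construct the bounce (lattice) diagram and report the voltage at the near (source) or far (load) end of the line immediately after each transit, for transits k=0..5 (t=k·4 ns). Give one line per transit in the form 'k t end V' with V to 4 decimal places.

Γ_L=0.454545, Γ_S=0.454545; launch V₁=2·75/275=0.545455
k=0 src: V=0.5455
k=1 load: inc=0.545455, refl=0.545455·0.454545=0.2479; V=0.000000+0.545455+0.247934=0.7934
k=2 src: inc=0.247934, refl=0.247934·0.454545=0.1127; V=0.545455+0.247934+0.112697=0.9061
k=3 load: inc=0.112697, refl=0.112697·0.454545=0.0512; V=0.793388+0.112697+0.051226=0.9573
k=4 src: inc=0.051226, refl=0.051226·0.454545=0.0233; V=0.906086+0.051226+0.023285=0.9806
k=5 load: inc=0.023285, refl=0.023285·0.454545=0.0106; V=0.957312+0.023285+0.010584=0.9912

0 0 source 0.5455
1 4 load 0.7934
2 8 source 0.9061
3 12 load 0.9573
4 16 source 0.9806
5 20 load 0.9912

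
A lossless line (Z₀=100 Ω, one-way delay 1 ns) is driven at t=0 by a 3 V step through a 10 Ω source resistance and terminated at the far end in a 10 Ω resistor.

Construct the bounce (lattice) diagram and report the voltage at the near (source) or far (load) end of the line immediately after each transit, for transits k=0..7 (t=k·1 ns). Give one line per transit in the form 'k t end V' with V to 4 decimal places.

0 0 source 2.7273
1 1 load 0.4959
2 2 source 2.3216
3 3 load 0.8278
4 4 source 2.0500
5 5 load 1.0500
6 6 source 1.8682
7 7 load 1.1988

Γ_L=-0.818182, Γ_S=-0.818182; launch V₁=3·100/110=2.727273
k=0 src: V=2.7273
k=1 load: inc=2.727273, refl=2.727273·-0.818182=-2.2314; V=0.000000+2.727273+-2.231405=0.4959
k=2 src: inc=-2.231405, refl=-2.231405·-0.818182=1.8257; V=2.727273+-2.231405+1.825695=2.3216
k=3 load: inc=1.825695, refl=1.825695·-0.818182=-1.4938; V=0.495868+1.825695+-1.493750=0.8278
k=4 src: inc=-1.493750, refl=-1.493750·-0.818182=1.2222; V=2.321563+-1.493750+1.222159=2.0500
k=5 load: inc=1.222159, refl=1.222159·-0.818182=-0.9999; V=0.827812+1.222159+-0.999949=1.0500
k=6 src: inc=-0.999949, refl=-0.999949·-0.818182=0.8181; V=2.049972+-0.999949+0.818140=1.8682
k=7 load: inc=0.818140, refl=0.818140·-0.818182=-0.6694; V=1.050023+0.818140+-0.669387=1.1988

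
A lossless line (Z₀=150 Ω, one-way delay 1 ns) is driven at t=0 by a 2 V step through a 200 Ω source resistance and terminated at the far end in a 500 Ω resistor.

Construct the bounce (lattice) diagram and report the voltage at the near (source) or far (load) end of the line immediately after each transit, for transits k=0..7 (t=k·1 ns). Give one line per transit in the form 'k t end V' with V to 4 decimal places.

0 0 source 0.8571
1 1 load 1.3187
2 2 source 1.3846
3 3 load 1.4201
4 4 source 1.4252
5 5 load 1.4279
6 6 source 1.4283
7 7 load 1.4285

Γ_L=0.538462, Γ_S=0.142857; launch V₁=2·150/350=0.857143
k=0 src: V=0.8571
k=1 load: inc=0.857143, refl=0.857143·0.538462=0.4615; V=0.000000+0.857143+0.461538=1.3187
k=2 src: inc=0.461538, refl=0.461538·0.142857=0.0659; V=0.857143+0.461538+0.065934=1.3846
k=3 load: inc=0.065934, refl=0.065934·0.538462=0.0355; V=1.318681+0.065934+0.035503=1.4201
k=4 src: inc=0.035503, refl=0.035503·0.142857=0.0051; V=1.384615+0.035503+0.005072=1.4252
k=5 load: inc=0.005072, refl=0.005072·0.538462=0.0027; V=1.420118+0.005072+0.002731=1.4279
k=6 src: inc=0.002731, refl=0.002731·0.142857=0.0004; V=1.425190+0.002731+0.000390=1.4283
k=7 load: inc=0.000390, refl=0.000390·0.538462=0.0002; V=1.427921+0.000390+0.000210=1.4285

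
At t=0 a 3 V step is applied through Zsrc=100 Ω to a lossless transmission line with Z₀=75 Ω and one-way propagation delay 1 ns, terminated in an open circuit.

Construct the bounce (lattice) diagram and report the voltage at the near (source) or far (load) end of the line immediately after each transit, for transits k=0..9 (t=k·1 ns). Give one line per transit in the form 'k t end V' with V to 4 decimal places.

Γ_L=1.000000, Γ_S=0.142857; launch V₁=3·75/175=1.285714
k=0 src: V=1.2857
k=1 load: inc=1.285714, refl=1.285714·1.000000=1.2857; V=0.000000+1.285714+1.285714=2.5714
k=2 src: inc=1.285714, refl=1.285714·0.142857=0.1837; V=1.285714+1.285714+0.183673=2.7551
k=3 load: inc=0.183673, refl=0.183673·1.000000=0.1837; V=2.571429+0.183673+0.183673=2.9388
k=4 src: inc=0.183673, refl=0.183673·0.142857=0.0262; V=2.755102+0.183673+0.026239=2.9650
k=5 load: inc=0.026239, refl=0.026239·1.000000=0.0262; V=2.938776+0.026239+0.026239=2.9913
k=6 src: inc=0.026239, refl=0.026239·0.142857=0.0037; V=2.965015+0.026239+0.003748=2.9950
k=7 load: inc=0.003748, refl=0.003748·1.000000=0.0037; V=2.991254+0.003748+0.003748=2.9988
k=8 src: inc=0.003748, refl=0.003748·0.142857=0.0005; V=2.995002+0.003748+0.000535=2.9993
k=9 load: inc=0.000535, refl=0.000535·1.000000=0.0005; V=2.998751+0.000535+0.000535=2.9998

0 0 source 1.2857
1 1 load 2.5714
2 2 source 2.7551
3 3 load 2.9388
4 4 source 2.9650
5 5 load 2.9913
6 6 source 2.9950
7 7 load 2.9988
8 8 source 2.9993
9 9 load 2.9998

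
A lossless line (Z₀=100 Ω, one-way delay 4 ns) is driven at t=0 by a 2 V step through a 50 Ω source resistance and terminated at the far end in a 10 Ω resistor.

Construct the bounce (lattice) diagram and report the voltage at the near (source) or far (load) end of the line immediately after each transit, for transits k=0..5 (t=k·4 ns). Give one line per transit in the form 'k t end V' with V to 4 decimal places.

0 0 source 1.3333
1 4 load 0.2424
2 8 source 0.6061
3 12 load 0.3085
4 16 source 0.4077
5 20 load 0.3266

Γ_L=-0.818182, Γ_S=-0.333333; launch V₁=2·100/150=1.333333
k=0 src: V=1.3333
k=1 load: inc=1.333333, refl=1.333333·-0.818182=-1.0909; V=0.000000+1.333333+-1.090909=0.2424
k=2 src: inc=-1.090909, refl=-1.090909·-0.333333=0.3636; V=1.333333+-1.090909+0.363636=0.6061
k=3 load: inc=0.363636, refl=0.363636·-0.818182=-0.2975; V=0.242424+0.363636+-0.297521=0.3085
k=4 src: inc=-0.297521, refl=-0.297521·-0.333333=0.0992; V=0.606061+-0.297521+0.099174=0.4077
k=5 load: inc=0.099174, refl=0.099174·-0.818182=-0.0811; V=0.308540+0.099174+-0.081142=0.3266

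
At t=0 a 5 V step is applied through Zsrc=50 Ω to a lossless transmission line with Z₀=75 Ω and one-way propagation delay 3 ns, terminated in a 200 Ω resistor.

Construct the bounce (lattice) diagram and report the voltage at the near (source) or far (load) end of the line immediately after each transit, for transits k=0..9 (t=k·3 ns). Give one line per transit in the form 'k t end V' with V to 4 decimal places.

Γ_L=0.454545, Γ_S=-0.200000; launch V₁=5·75/125=3.000000
k=0 src: V=3.0000
k=1 load: inc=3.000000, refl=3.000000·0.454545=1.3636; V=0.000000+3.000000+1.363636=4.3636
k=2 src: inc=1.363636, refl=1.363636·-0.200000=-0.2727; V=3.000000+1.363636+-0.272727=4.0909
k=3 load: inc=-0.272727, refl=-0.272727·0.454545=-0.1240; V=4.363636+-0.272727+-0.123967=3.9669
k=4 src: inc=-0.123967, refl=-0.123967·-0.200000=0.0248; V=4.090909+-0.123967+0.024793=3.9917
k=5 load: inc=0.024793, refl=0.024793·0.454545=0.0113; V=3.966942+0.024793+0.011270=4.0030
k=6 src: inc=0.011270, refl=0.011270·-0.200000=-0.0023; V=3.991736+0.011270+-0.002254=4.0008
k=7 load: inc=-0.002254, refl=-0.002254·0.454545=-0.0010; V=4.003005+-0.002254+-0.001025=3.9997
k=8 src: inc=-0.001025, refl=-0.001025·-0.200000=0.0002; V=4.000751+-0.001025+0.000205=3.9999
k=9 load: inc=0.000205, refl=0.000205·0.454545=0.0001; V=3.999727+0.000205+0.000093=4.0000

0 0 source 3.0000
1 3 load 4.3636
2 6 source 4.0909
3 9 load 3.9669
4 12 source 3.9917
5 15 load 4.0030
6 18 source 4.0008
7 21 load 3.9997
8 24 source 3.9999
9 27 load 4.0000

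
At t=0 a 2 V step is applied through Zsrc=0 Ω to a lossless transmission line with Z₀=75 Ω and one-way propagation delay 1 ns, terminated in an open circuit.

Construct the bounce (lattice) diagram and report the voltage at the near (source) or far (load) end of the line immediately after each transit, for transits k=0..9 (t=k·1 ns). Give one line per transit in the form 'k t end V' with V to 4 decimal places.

Γ_L=1.000000, Γ_S=-1.000000; launch V₁=2·75/75=2.000000
k=0 src: V=2.0000
k=1 load: inc=2.000000, refl=2.000000·1.000000=2.0000; V=0.000000+2.000000+2.000000=4.0000
k=2 src: inc=2.000000, refl=2.000000·-1.000000=-2.0000; V=2.000000+2.000000+-2.000000=2.0000
k=3 load: inc=-2.000000, refl=-2.000000·1.000000=-2.0000; V=4.000000+-2.000000+-2.000000=0.0000
k=4 src: inc=-2.000000, refl=-2.000000·-1.000000=2.0000; V=2.000000+-2.000000+2.000000=2.0000
k=5 load: inc=2.000000, refl=2.000000·1.000000=2.0000; V=0.000000+2.000000+2.000000=4.0000
k=6 src: inc=2.000000, refl=2.000000·-1.000000=-2.0000; V=2.000000+2.000000+-2.000000=2.0000
k=7 load: inc=-2.000000, refl=-2.000000·1.000000=-2.0000; V=4.000000+-2.000000+-2.000000=0.0000
k=8 src: inc=-2.000000, refl=-2.000000·-1.000000=2.0000; V=2.000000+-2.000000+2.000000=2.0000
k=9 load: inc=2.000000, refl=2.000000·1.000000=2.0000; V=0.000000+2.000000+2.000000=4.0000

0 0 source 2.0000
1 1 load 4.0000
2 2 source 2.0000
3 3 load 0.0000
4 4 source 2.0000
5 5 load 4.0000
6 6 source 2.0000
7 7 load 0.0000
8 8 source 2.0000
9 9 load 4.0000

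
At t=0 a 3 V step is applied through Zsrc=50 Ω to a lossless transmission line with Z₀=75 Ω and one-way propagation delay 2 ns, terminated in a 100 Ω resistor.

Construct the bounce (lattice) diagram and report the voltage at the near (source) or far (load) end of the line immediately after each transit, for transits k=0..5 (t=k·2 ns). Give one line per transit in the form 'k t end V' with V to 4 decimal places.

Γ_L=0.142857, Γ_S=-0.200000; launch V₁=3·75/125=1.800000
k=0 src: V=1.8000
k=1 load: inc=1.800000, refl=1.800000·0.142857=0.2571; V=0.000000+1.800000+0.257143=2.0571
k=2 src: inc=0.257143, refl=0.257143·-0.200000=-0.0514; V=1.800000+0.257143+-0.051429=2.0057
k=3 load: inc=-0.051429, refl=-0.051429·0.142857=-0.0073; V=2.057143+-0.051429+-0.007347=1.9984
k=4 src: inc=-0.007347, refl=-0.007347·-0.200000=0.0015; V=2.005714+-0.007347+0.001469=1.9998
k=5 load: inc=0.001469, refl=0.001469·0.142857=0.0002; V=1.998367+0.001469+0.000210=2.0000

0 0 source 1.8000
1 2 load 2.0571
2 4 source 2.0057
3 6 load 1.9984
4 8 source 1.9998
5 10 load 2.0000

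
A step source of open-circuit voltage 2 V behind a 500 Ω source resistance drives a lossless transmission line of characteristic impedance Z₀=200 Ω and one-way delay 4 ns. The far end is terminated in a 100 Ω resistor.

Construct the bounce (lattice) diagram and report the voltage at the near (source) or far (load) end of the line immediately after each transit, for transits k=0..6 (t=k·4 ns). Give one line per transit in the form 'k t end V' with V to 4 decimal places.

0 0 source 0.5714
1 4 load 0.3810
2 8 source 0.2993
3 12 load 0.3265
4 16 source 0.3382
5 20 load 0.3343
6 24 source 0.3326

Γ_L=-0.333333, Γ_S=0.428571; launch V₁=2·200/700=0.571429
k=0 src: V=0.5714
k=1 load: inc=0.571429, refl=0.571429·-0.333333=-0.1905; V=0.000000+0.571429+-0.190476=0.3810
k=2 src: inc=-0.190476, refl=-0.190476·0.428571=-0.0816; V=0.571429+-0.190476+-0.081633=0.2993
k=3 load: inc=-0.081633, refl=-0.081633·-0.333333=0.0272; V=0.380952+-0.081633+0.027211=0.3265
k=4 src: inc=0.027211, refl=0.027211·0.428571=0.0117; V=0.299320+0.027211+0.011662=0.3382
k=5 load: inc=0.011662, refl=0.011662·-0.333333=-0.0039; V=0.326531+0.011662+-0.003887=0.3343
k=6 src: inc=-0.003887, refl=-0.003887·0.428571=-0.0017; V=0.338192+-0.003887+-0.001666=0.3326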